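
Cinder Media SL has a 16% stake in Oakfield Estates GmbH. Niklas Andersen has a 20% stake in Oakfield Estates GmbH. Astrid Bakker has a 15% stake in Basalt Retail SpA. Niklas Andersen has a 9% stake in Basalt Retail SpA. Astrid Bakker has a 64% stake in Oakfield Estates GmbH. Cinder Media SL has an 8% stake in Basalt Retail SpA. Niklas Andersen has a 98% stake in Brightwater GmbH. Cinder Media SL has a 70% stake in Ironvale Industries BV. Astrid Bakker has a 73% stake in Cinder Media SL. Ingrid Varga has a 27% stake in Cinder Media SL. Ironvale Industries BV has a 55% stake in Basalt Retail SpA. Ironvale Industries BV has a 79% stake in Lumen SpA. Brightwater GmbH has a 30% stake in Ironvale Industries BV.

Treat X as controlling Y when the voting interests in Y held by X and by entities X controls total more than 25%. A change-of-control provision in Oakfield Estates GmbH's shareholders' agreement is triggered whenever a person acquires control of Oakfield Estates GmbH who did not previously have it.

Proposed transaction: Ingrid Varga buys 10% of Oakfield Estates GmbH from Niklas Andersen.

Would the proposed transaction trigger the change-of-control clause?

The purchase adds only to Ingrid's holdings (Niklas's stake shrinks), so Ingrid is the only person who could newly come to control Oakfield.
Ingrid holds 27% of Cinder, so Ingrid controls Cinder.
Cinder holds 70% of Ironvale, so Ingrid controls Ironvale.
Ironvale and Cinder together hold 55% + 8% = 63% of Basalt, so Ingrid controls Basalt.
Ironvale holds 79% of Lumen, so Ingrid controls Lumen.
In Oakfield, Ingrid's side holds only 16%, not > 25%.
So before the transaction, Ingrid does not control Oakfield.
After the purchase, Ingrid holds 10% of Oakfield directly, and Niklas's stake falls to 10%.
Cinder and Ingrid together hold 16% + 10% = 26% of Oakfield, so Ingrid controls Oakfield.
Ingrid did not control Oakfield before and does after, so the clause is triggered.

Yes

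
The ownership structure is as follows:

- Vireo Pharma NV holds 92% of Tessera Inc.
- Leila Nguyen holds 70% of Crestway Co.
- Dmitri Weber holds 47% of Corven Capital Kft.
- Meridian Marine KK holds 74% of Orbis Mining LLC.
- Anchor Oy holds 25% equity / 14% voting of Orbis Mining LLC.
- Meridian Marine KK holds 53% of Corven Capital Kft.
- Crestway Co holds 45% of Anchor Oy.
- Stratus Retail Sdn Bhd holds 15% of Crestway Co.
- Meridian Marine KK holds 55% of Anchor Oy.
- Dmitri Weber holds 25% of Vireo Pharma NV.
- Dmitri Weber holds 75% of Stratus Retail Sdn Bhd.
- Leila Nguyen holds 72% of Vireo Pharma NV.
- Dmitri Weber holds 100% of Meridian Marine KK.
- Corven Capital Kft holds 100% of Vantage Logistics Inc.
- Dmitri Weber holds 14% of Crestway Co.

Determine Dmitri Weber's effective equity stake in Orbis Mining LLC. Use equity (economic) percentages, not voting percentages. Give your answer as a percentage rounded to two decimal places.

Dmitri reaches Orbis along 4 paths.
Via Meridian: 100% × 74% = 74%.
Via Stratus → Crestway → Anchor: 75% × 15% × 45% × 25% = 1.265625%.
Via Crestway → Anchor: 14% × 45% × 25% = 1.575%.
Via Meridian → Anchor: 100% × 55% × 25% = 13.75%.
Total: 74% + 1.265625% + 1.575% + 13.75% = 90.590625%.
Rounded: 90.59%.

90.59%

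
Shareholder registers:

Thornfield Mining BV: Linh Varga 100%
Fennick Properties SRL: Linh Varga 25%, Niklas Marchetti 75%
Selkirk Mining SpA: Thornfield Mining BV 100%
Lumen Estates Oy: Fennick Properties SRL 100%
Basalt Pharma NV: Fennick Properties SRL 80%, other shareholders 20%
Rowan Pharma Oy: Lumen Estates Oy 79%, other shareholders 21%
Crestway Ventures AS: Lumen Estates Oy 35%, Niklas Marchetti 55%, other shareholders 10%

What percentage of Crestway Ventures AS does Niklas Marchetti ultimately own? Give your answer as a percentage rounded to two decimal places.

Niklas reaches Crestway along 2 paths.
Via Fennick → Lumen: 75% × 100% × 35% = 26.25%.
Direct stake: 55% = 55%.
Total: 26.25% + 55% = 81.25%.

81.25%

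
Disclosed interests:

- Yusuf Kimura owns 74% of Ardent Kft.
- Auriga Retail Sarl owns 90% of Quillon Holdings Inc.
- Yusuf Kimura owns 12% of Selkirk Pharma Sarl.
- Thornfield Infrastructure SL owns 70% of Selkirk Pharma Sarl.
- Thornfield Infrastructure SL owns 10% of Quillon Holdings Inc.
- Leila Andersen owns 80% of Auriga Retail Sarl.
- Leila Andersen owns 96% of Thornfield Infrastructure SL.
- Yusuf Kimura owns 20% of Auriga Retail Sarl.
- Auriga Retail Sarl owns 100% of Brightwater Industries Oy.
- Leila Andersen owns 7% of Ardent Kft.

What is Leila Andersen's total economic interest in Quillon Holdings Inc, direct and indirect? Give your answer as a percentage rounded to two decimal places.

Leila reaches Quillon along 2 paths.
Via Auriga: 80% × 90% = 72%.
Via Thornfield: 96% × 10% = 9.6%.
Total: 72% + 9.6% = 81.6%.
Rounded: 81.60%.

81.60%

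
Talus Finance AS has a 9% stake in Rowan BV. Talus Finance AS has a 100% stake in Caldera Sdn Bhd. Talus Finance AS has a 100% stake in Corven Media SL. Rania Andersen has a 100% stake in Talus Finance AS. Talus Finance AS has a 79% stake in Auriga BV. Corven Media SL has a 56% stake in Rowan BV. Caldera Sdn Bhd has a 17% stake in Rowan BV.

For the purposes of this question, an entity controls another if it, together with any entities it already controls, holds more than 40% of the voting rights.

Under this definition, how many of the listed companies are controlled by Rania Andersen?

Rania holds 100% of Talus, so Rania controls Talus.
Talus holds 100% of Caldera, so Rania controls Caldera.
Talus holds 100% of Corven, so Rania controls Corven.
Talus holds 79% of Auriga, so Rania controls Auriga.
Talus and Caldera and Corven together hold 9% + 17% + 56% = 82% of Rowan, so Rania controls Rowan.
Rania controls 5 companies.

5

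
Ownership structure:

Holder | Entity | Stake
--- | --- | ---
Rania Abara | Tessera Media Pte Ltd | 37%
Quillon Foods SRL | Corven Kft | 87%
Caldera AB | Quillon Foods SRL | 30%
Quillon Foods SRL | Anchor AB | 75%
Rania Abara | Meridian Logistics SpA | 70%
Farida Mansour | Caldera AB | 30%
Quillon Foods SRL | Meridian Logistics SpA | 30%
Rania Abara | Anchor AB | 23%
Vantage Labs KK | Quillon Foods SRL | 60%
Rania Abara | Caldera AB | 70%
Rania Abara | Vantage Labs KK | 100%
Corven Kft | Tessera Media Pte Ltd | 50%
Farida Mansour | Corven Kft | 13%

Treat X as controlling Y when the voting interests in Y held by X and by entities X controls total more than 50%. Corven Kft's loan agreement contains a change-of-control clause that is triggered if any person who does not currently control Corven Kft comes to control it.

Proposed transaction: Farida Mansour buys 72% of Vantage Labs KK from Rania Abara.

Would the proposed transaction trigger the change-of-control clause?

Yes

The purchase adds only to Farida's holdings (Rania's stake shrinks), so Farida is the only person who could newly come to control Corven.
Farida's largest direct stake is 30% in Caldera, which does not meet the threshold, so Farida controls no company.
In Corven, Farida's side holds only 13%, not > 50%.
So before the transaction, Farida does not control Corven.
After the purchase, Farida holds 72% of Vantage directly, and Rania's stake falls to 28%.
Farida holds 72% of Vantage, so Farida controls Vantage.
Vantage holds 60% of Quillon, so Farida controls Quillon.
Farida and Quillon together hold 13% + 87% = 100% of Corven, so Farida controls Corven.
Farida did not control Corven before and does after, so the clause is triggered.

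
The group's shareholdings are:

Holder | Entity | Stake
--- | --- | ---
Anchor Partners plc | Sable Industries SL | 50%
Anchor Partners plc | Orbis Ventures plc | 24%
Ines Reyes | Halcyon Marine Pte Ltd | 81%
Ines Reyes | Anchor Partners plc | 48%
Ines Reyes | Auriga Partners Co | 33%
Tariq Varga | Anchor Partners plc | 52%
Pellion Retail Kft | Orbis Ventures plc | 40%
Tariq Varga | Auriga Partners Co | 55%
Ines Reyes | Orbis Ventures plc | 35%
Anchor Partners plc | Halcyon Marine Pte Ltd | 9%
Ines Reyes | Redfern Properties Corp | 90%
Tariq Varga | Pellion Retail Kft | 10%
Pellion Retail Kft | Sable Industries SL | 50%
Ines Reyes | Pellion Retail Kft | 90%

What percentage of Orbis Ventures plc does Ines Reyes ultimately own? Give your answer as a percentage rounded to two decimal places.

82.52%

Ines reaches Orbis along 3 paths.
Via Pellion: 90% × 40% = 36%.
Direct stake: 35% = 35%.
Via Anchor: 48% × 24% = 11.52%.
Total: 36% + 35% + 11.52% = 82.52%.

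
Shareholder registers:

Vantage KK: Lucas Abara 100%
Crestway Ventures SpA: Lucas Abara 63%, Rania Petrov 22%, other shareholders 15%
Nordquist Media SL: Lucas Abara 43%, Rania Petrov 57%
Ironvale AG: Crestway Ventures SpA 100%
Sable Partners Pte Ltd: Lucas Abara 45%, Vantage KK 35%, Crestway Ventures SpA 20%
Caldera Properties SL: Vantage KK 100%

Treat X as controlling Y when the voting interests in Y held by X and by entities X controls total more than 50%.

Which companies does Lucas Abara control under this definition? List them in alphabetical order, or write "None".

Caldera Properties SL, Crestway Ventures SpA, Ironvale AG, Sable Partners Pte Ltd, Vantage KK

Lucas holds 100% of Vantage, so Lucas controls Vantage.
Lucas holds 63% of Crestway, so Lucas controls Crestway.
Crestway holds 100% of Ironvale, so Lucas controls Ironvale.
Lucas and Vantage and Crestway together hold 45% + 35% + 20% = 100% of Sable, so Lucas controls Sable.
Vantage holds 100% of Caldera, so Lucas controls Caldera.
No other company's threshold is met.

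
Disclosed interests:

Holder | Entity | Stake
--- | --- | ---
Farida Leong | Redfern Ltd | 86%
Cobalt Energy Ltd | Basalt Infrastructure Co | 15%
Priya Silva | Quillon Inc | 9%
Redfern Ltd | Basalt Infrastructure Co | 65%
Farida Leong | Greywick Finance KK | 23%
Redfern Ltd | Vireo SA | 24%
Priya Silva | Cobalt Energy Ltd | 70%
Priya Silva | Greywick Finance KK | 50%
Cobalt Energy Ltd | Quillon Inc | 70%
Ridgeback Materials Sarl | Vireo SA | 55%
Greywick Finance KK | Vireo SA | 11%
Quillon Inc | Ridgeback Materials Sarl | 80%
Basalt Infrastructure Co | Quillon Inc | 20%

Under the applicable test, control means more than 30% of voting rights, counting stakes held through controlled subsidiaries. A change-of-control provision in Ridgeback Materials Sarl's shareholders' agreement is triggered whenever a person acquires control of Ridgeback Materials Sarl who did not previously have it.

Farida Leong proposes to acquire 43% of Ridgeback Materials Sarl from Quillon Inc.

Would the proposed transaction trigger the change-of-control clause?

Yes

The purchase adds only to Farida's holdings (Quillon's stake shrinks), so Farida is the only person who could newly come to control Ridgeback.
Farida holds 86% of Redfern, so Farida controls Redfern.
Redfern holds 65% of Basalt, so Farida controls Basalt.
Neither Farida nor any entity Farida controls holds any voting interest in Ridgeback.
So before the transaction, Farida does not control Ridgeback.
After the purchase, Farida holds 43% of Ridgeback directly, and Quillon's stake falls to 37%.
Farida holds 43% of Ridgeback, so Farida controls Ridgeback.
Farida did not control Ridgeback before and does after, so the clause is triggered.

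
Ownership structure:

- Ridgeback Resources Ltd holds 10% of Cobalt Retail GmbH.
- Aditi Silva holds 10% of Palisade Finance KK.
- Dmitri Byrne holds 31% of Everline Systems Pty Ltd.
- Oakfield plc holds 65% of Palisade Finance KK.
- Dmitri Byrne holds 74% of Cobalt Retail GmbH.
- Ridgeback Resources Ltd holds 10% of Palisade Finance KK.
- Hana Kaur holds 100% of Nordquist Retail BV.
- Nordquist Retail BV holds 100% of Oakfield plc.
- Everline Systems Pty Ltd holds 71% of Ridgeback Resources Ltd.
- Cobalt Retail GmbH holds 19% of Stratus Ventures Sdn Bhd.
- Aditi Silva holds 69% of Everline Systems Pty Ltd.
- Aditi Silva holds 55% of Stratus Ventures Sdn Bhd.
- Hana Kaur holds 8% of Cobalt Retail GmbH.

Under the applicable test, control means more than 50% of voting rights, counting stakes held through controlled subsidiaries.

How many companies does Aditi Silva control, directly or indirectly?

3

Aditi holds 69% of Everline, so Aditi controls Everline.
Everline holds 71% of Ridgeback, so Aditi controls Ridgeback.
Aditi holds 55% of Stratus, so Aditi controls Stratus.
No other company's threshold is met.
Aditi controls 3 companies.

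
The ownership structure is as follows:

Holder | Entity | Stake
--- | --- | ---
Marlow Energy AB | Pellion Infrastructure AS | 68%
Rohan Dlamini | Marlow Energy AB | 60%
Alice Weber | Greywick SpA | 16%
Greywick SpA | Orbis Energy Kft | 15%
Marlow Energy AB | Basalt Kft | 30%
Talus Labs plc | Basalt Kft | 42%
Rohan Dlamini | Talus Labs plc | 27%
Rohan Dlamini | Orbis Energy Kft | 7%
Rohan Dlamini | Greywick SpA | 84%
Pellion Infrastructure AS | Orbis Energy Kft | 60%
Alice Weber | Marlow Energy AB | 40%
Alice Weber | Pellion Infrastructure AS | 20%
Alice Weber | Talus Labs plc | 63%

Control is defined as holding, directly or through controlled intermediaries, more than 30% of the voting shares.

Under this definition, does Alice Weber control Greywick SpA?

No

Alice holds 63% of Talus, so Alice controls Talus.
Alice holds 40% of Marlow, so Alice controls Marlow.
Alice and Marlow together hold 20% + 68% = 88% of Pellion, so Alice controls Pellion.
Talus and Marlow together hold 42% + 30% = 72% of Basalt, so Alice controls Basalt.
Pellion holds 60% of Orbis, so Alice controls Orbis.
In Greywick, Alice's side holds only 16%, not > 30%.
So Alice does not control Greywick.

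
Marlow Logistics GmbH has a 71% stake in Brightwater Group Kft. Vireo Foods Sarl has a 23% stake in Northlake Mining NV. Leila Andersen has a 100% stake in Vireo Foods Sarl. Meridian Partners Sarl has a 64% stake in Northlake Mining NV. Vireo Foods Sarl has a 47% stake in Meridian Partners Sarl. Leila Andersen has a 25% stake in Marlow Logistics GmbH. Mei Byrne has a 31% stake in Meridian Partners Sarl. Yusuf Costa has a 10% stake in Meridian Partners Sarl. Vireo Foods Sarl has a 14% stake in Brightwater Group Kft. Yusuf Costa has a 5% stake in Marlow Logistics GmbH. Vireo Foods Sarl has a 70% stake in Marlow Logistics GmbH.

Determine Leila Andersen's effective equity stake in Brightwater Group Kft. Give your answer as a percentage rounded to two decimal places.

Leila reaches Brightwater along 3 paths.
Via Marlow: 25% × 71% = 17.75%.
Via Vireo → Marlow: 100% × 70% × 71% = 49.7%.
Via Vireo: 100% × 14% = 14%.
Total: 17.75% + 49.7% + 14% = 81.45%.

81.45%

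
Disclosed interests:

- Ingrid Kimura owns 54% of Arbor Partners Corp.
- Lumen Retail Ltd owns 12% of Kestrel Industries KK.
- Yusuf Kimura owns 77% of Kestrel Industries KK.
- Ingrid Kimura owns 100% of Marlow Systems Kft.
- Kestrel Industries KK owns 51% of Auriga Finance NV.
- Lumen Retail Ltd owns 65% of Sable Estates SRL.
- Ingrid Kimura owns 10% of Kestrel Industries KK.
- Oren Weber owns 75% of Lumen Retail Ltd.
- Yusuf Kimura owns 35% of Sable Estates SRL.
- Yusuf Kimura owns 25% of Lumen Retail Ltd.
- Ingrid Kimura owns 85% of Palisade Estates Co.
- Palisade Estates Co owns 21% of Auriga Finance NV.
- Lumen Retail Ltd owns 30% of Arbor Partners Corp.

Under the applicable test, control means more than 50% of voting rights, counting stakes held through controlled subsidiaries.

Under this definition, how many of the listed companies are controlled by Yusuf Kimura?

Yusuf holds 77% of Kestrel, so Yusuf controls Kestrel.
Kestrel holds 51% of Auriga, so Yusuf controls Auriga.
No other company's threshold is met.
Yusuf controls 2 companies.

2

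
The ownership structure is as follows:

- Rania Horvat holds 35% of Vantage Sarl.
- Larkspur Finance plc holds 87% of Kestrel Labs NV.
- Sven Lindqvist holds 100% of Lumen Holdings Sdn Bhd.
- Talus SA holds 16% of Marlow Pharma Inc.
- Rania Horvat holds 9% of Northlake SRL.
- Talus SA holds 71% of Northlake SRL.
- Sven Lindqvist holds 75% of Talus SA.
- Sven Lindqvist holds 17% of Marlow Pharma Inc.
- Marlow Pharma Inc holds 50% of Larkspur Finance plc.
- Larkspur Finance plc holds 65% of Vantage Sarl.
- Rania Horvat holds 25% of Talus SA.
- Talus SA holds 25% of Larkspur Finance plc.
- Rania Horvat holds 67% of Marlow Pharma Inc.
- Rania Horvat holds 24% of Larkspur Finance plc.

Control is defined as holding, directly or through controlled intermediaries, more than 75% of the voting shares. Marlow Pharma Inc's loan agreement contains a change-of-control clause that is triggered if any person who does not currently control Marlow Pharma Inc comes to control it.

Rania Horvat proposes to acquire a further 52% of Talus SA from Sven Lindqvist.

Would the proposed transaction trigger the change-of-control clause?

Yes

The purchase adds only to Rania's holdings (Sven's stake shrinks), so Rania is the only person who could newly come to control Marlow.
Rania's largest direct stake is 67% in Marlow, which does not meet the threshold, so Rania controls no company.
In Marlow, Rania's side holds only 67%, not > 75%.
So before the transaction, Rania does not control Marlow.
After the purchase, Rania's direct stake in Talus rises to 25% + 52% = 77%, and Sven's stake falls to 23%.
Rania holds 77% of Talus, so Rania controls Talus.
Talus and Rania together hold 16% + 67% = 83% of Marlow, so Rania controls Marlow.
Rania did not control Marlow before and does after, so the clause is triggered.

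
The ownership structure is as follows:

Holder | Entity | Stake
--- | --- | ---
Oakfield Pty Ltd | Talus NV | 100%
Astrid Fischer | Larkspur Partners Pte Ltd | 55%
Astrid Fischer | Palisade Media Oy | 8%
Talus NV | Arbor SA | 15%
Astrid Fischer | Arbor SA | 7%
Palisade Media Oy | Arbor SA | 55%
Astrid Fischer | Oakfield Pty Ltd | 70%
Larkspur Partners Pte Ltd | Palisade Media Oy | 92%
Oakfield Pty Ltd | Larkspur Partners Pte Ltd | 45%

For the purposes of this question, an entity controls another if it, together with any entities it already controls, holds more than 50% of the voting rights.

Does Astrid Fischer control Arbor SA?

Yes

Astrid holds 70% of Oakfield, so Astrid controls Oakfield.
Oakfield holds 100% of Talus, so Astrid controls Talus.
Astrid and Oakfield together hold 55% + 45% = 100% of Larkspur, so Astrid controls Larkspur.
Larkspur and Astrid together hold 92% + 8% = 100% of Palisade, so Astrid controls Palisade.
Astrid and Palisade and Talus together hold 7% + 55% + 15% = 77% of Arbor, so Astrid controls Arbor.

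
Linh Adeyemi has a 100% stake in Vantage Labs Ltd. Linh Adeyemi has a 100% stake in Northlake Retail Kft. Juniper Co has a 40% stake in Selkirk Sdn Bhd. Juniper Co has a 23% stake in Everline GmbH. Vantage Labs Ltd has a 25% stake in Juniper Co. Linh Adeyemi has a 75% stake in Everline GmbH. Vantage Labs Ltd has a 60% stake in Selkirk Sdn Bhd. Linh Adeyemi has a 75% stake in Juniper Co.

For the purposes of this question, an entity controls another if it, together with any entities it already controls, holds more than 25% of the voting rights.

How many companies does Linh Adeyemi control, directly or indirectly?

5

Linh holds 100% of Vantage, so Linh controls Vantage.
Vantage and Linh together hold 25% + 75% = 100% of Juniper, so Linh controls Juniper.
Juniper and Linh together hold 23% + 75% = 98% of Everline, so Linh controls Everline.
Linh holds 100% of Northlake, so Linh controls Northlake.
Juniper and Vantage together hold 40% + 60% = 100% of Selkirk, so Linh controls Selkirk.
Linh controls 5 companies.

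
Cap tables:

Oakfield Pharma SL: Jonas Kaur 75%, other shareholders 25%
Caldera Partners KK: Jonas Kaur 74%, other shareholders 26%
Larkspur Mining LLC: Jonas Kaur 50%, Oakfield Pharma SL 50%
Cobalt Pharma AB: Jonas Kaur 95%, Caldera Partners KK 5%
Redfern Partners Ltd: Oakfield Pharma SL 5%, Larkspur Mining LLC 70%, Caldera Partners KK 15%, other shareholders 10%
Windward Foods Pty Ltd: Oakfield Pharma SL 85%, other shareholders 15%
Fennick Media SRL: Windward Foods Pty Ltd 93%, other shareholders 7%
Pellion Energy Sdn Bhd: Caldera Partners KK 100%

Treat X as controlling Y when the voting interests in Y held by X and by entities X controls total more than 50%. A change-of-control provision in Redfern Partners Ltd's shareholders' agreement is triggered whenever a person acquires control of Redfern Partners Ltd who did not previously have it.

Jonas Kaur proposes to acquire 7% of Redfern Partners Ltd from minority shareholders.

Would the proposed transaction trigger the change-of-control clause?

No

The purchase changes only Jonas's holdings, so Jonas is the only person who could newly come to control Redfern.
Jonas holds 75% of Oakfield, so Jonas controls Oakfield.
Jonas and Oakfield together hold 50% + 50% = 100% of Larkspur, so Jonas controls Larkspur.
Jonas holds 74% of Caldera, so Jonas controls Caldera.
Oakfield and Larkspur and Caldera together hold 5% + 70% + 15% = 90% of Redfern, so Jonas controls Redfern.
So Jonas already controls Redfern before the transaction.
After the purchase, Jonas holds 7% of Redfern directly.
Jonas controlled Redfern already, so this is not a new person acquiring control; every other person's position is unchanged or reduced.
No new person acquires control, so the clause is not triggered.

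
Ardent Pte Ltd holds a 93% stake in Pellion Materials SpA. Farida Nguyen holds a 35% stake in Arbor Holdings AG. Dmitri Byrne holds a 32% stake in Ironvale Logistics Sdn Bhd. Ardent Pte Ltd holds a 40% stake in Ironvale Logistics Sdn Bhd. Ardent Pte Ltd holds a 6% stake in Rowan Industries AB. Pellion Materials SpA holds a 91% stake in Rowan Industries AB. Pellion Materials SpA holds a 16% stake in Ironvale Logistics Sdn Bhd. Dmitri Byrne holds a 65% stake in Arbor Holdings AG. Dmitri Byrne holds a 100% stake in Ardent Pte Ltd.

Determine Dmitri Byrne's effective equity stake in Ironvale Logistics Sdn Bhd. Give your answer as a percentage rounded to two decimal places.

86.88%

Dmitri reaches Ironvale along 3 paths.
Direct stake: 32% = 32%.
Via Ardent: 100% × 40% = 40%.
Via Ardent → Pellion: 100% × 93% × 16% = 14.88%.
Total: 32% + 40% + 14.88% = 86.88%.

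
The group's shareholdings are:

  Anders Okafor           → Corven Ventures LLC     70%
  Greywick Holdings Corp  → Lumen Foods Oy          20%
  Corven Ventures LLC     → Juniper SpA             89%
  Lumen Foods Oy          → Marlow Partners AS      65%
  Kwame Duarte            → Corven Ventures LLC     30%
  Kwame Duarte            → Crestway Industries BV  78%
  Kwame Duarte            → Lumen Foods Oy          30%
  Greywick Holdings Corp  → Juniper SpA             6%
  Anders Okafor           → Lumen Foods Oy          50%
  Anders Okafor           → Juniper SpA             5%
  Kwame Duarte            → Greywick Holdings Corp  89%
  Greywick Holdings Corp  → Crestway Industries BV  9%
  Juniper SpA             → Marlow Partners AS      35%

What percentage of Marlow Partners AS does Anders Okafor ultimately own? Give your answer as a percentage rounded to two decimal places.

Anders reaches Marlow along 3 paths.
Via Lumen: 50% × 65% = 32.5%.
Via Corven → Juniper: 70% × 89% × 35% = 21.805%.
Via Juniper: 5% × 35% = 1.75%.
Total: 32.5% + 21.805% + 1.75% = 56.055%.
Rounded: 56.06%.

56.06%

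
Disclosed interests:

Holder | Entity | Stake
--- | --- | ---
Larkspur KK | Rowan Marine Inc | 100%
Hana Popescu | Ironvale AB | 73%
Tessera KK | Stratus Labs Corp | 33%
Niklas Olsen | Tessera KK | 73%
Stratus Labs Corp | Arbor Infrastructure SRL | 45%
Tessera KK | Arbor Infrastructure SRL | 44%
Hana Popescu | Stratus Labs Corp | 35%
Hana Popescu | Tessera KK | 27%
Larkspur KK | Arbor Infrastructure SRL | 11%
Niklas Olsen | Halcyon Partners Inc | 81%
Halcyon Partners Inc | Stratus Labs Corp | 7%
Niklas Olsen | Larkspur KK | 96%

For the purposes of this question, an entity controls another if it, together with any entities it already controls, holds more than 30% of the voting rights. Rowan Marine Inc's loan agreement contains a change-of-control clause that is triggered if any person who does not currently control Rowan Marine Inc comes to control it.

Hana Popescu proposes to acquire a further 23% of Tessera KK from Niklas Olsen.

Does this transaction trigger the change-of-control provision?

No

The purchase adds only to Hana's holdings (Niklas's stake shrinks), so Hana is the only person who could newly come to control Rowan.
Hana holds 35% of Stratus, so Hana controls Stratus.
Hana holds 73% of Ironvale, so Hana controls Ironvale.
Stratus holds 45% of Arbor, so Hana controls Arbor.
Neither Hana nor any entity Hana controls holds any voting interest in Rowan.
So before the transaction, Hana does not control Rowan.
After the purchase, Hana's direct stake in Tessera rises to 27% + 23% = 50%, and Niklas's stake falls to 50%.
Hana holds 50% of Tessera, so Hana controls Tessera.
Tessera and Hana together hold 33% + 35% = 68% of Stratus, so Hana controls Stratus.
Tessera and Stratus together hold 44% + 45% = 89% of Arbor, so Hana controls Arbor.
After the transaction, neither Hana nor any entity Hana controls holds a voting interest in Rowan, so Hana still does not control it.
No new person acquires control, so the clause is not triggered.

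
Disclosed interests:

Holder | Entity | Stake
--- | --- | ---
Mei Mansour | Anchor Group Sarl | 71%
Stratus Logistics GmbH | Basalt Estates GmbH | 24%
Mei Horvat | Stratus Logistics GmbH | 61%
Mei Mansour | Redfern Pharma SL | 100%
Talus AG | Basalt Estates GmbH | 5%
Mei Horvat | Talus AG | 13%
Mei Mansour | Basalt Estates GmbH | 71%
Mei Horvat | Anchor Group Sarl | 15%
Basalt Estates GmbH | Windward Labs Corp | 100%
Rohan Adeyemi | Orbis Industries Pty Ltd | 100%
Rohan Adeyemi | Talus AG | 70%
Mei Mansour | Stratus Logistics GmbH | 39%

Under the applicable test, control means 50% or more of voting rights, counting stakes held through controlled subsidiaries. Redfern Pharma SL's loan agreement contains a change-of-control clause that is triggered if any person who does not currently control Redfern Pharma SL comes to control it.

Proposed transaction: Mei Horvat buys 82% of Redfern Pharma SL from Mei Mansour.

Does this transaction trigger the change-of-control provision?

Yes

The purchase adds only to Mei Horvat's holdings (Mei Mansour's stake shrinks), so Mei Horvat is the only person who could newly come to control Redfern.
Mei Horvat holds 61% of Stratus, so Mei Horvat controls Stratus.
Neither Mei Horvat nor any entity Mei Horvat controls holds any voting interest in Redfern.
So before the transaction, Mei Horvat does not control Redfern.
After the purchase, Mei Horvat holds 82% of Redfern directly, and Mei Mansour's stake falls to 18%.
Mei Horvat holds 82% of Redfern, so Mei Horvat controls Redfern.
Mei Horvat did not control Redfern before and does after, so the clause is triggered.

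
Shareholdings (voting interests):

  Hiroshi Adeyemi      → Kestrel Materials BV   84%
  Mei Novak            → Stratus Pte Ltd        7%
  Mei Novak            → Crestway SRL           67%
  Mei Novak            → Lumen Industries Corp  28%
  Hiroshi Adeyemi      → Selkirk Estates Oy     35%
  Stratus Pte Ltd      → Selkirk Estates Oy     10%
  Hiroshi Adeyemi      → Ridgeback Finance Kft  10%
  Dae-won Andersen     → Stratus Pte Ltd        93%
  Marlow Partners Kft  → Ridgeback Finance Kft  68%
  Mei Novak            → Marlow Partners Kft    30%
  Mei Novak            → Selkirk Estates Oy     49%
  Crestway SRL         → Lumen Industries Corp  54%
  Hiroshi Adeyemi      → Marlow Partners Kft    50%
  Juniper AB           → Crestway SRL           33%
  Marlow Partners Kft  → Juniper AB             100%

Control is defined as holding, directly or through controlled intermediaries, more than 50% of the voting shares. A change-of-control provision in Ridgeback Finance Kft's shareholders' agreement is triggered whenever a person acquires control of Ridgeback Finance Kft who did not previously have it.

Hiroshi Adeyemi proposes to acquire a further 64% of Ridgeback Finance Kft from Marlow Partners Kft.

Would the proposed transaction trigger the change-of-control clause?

The purchase adds only to Hiroshi's holdings (Marlow's stake shrinks), so Hiroshi is the only person who could newly come to control Ridgeback.
Hiroshi holds 84% of Kestrel, so Hiroshi controls Kestrel.
In Ridgeback, Hiroshi's side holds only 10%, not > 50%.
So before the transaction, Hiroshi does not control Ridgeback.
After the purchase, Hiroshi's direct stake in Ridgeback rises to 10% + 64% = 74%, and Marlow's stake falls to 4%.
Hiroshi holds 74% of Ridgeback, so Hiroshi controls Ridgeback.
Hiroshi did not control Ridgeback before and does after, so the clause is triggered.

Yes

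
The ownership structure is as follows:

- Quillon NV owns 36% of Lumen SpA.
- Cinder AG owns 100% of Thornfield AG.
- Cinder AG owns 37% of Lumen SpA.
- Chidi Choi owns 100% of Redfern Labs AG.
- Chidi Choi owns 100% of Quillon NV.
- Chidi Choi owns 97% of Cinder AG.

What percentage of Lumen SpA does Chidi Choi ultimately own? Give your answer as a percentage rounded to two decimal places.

71.89%

Chidi reaches Lumen along 2 paths.
Via Cinder: 97% × 37% = 35.89%.
Via Quillon: 100% × 36% = 36%.
Total: 35.89% + 36% = 71.89%.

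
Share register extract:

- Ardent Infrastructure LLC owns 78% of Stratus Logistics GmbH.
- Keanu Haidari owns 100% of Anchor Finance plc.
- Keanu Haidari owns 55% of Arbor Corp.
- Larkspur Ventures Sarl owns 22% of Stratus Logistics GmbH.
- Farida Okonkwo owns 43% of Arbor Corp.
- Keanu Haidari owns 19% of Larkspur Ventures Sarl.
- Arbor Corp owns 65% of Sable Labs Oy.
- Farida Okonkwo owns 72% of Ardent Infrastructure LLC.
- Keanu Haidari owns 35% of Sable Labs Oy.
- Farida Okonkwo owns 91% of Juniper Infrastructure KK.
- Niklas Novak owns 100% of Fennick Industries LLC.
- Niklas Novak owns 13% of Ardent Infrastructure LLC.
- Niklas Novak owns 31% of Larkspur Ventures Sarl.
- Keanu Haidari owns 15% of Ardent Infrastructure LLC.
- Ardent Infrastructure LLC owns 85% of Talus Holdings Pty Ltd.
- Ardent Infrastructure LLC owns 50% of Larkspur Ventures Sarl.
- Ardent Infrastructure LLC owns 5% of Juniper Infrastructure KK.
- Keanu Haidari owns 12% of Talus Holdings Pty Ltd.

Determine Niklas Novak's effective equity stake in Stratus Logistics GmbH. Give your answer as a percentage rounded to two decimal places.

18.39%

Niklas reaches Stratus along 3 paths.
Via Ardent: 13% × 78% = 10.14%.
Via Larkspur: 31% × 22% = 6.82%.
Via Ardent → Larkspur: 13% × 50% × 22% = 1.43%.
Total: 10.14% + 6.82% + 1.43% = 18.39%.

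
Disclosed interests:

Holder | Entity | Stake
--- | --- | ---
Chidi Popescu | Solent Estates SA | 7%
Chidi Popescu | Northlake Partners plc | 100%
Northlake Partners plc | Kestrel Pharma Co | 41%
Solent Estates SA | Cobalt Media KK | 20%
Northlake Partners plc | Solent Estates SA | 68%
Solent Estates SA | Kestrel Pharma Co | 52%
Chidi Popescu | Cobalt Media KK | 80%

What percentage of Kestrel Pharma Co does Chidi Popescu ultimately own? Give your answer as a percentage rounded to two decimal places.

Chidi reaches Kestrel along 3 paths.
Via Northlake: 100% × 41% = 41%.
Via Solent: 7% × 52% = 3.64%.
Via Northlake → Solent: 100% × 68% × 52% = 35.36%.
Total: 41% + 3.64% + 35.36% = 80%.
Rounded: 80.00%.

80.00%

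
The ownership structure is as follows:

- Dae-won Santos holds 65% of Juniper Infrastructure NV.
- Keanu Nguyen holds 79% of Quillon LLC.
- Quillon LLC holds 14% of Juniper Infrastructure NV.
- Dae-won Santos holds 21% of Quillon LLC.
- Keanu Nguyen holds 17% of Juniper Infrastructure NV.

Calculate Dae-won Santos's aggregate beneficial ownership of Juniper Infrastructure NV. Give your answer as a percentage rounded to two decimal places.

Dae-won reaches Juniper along 2 paths.
Via Quillon: 21% × 14% = 2.94%.
Direct stake: 65% = 65%.
Total: 2.94% + 65% = 67.94%.

67.94%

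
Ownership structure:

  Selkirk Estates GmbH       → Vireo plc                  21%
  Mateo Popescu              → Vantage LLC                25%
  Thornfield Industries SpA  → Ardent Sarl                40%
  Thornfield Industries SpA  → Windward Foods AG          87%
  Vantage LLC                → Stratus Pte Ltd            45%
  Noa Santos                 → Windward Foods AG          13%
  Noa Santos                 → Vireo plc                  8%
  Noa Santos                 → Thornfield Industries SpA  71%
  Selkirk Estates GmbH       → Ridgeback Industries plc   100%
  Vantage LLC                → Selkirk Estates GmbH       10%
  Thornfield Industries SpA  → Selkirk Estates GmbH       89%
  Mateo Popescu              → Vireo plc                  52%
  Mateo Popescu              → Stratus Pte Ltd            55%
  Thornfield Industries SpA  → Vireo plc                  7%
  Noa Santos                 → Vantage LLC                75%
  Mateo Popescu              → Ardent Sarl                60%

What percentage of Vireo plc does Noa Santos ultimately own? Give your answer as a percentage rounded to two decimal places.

27.81%

Noa reaches Vireo along 4 paths.
Direct stake: 8% = 8%.
Via Vantage → Selkirk: 75% × 10% × 21% = 1.575%.
Via Thornfield → Selkirk: 71% × 89% × 21% = 13.2699%.
Via Thornfield: 71% × 7% = 4.97%.
Total: 8% + 1.575% + 13.2699% + 4.97% = 27.8149%.
Rounded: 27.81%.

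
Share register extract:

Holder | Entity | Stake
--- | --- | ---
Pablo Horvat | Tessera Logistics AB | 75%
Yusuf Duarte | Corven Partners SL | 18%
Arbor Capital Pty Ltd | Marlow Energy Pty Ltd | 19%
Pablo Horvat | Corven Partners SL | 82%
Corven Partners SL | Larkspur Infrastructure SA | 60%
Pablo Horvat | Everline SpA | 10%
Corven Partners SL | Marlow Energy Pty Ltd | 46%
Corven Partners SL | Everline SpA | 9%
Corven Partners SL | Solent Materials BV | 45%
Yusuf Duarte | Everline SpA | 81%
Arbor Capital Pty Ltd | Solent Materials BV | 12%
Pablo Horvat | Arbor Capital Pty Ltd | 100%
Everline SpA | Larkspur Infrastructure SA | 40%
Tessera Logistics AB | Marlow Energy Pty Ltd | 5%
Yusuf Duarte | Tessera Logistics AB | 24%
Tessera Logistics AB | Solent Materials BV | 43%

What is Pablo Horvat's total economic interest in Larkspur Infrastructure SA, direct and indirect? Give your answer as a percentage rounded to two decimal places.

Pablo reaches Larkspur along 3 paths.
Via Corven → Everline: 82% × 9% × 40% = 2.952%.
Via Everline: 10% × 40% = 4%.
Via Corven: 82% × 60% = 49.2%.
Total: 2.952% + 4% + 49.2% = 56.152%.
Rounded: 56.15%.

56.15%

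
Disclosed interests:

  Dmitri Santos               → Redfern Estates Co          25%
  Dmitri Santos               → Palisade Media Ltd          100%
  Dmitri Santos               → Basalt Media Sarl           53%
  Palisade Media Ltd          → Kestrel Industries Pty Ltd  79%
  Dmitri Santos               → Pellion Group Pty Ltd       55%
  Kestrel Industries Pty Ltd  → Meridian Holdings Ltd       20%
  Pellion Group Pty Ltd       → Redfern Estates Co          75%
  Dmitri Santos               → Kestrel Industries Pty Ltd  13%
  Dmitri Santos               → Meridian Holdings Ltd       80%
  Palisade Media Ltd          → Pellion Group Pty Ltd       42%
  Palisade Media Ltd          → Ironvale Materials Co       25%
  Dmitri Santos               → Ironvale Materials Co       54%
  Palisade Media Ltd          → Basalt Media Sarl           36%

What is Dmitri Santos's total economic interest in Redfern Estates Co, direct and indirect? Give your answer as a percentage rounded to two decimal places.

97.75%

Dmitri reaches Redfern along 3 paths.
Via Pellion: 55% × 75% = 41.25%.
Via Palisade → Pellion: 100% × 42% × 75% = 31.5%.
Direct stake: 25% = 25%.
Total: 41.25% + 31.5% + 25% = 97.75%.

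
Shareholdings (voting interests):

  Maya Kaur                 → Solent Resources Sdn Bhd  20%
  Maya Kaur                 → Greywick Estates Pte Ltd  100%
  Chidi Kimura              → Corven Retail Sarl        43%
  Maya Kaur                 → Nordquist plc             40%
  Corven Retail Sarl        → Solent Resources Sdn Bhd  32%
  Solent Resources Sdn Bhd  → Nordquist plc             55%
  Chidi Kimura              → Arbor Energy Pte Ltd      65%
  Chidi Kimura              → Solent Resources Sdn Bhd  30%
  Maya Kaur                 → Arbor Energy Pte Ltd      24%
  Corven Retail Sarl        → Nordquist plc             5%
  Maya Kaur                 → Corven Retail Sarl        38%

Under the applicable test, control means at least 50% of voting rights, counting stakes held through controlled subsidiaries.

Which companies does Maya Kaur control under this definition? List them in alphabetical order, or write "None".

Greywick Estates Pte Ltd

Maya holds 100% of Greywick, so Maya controls Greywick.
No other company's threshold is met.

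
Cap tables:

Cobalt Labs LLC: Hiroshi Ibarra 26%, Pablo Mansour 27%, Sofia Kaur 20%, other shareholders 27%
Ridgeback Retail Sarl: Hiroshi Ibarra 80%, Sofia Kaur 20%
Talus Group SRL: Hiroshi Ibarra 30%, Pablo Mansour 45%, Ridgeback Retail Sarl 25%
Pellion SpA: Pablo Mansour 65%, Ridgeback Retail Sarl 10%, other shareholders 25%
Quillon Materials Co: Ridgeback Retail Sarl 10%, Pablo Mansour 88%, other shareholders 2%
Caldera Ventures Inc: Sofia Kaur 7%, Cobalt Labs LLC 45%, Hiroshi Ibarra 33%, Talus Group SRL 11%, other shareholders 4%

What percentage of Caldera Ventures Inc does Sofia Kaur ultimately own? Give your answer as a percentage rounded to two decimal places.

Sofia reaches Caldera along 3 paths.
Direct stake: 7% = 7%.
Via Cobalt: 20% × 45% = 9%.
Via Ridgeback → Talus: 20% × 25% × 11% = 0.55%.
Total: 7% + 9% + 0.55% = 16.55%.

16.55%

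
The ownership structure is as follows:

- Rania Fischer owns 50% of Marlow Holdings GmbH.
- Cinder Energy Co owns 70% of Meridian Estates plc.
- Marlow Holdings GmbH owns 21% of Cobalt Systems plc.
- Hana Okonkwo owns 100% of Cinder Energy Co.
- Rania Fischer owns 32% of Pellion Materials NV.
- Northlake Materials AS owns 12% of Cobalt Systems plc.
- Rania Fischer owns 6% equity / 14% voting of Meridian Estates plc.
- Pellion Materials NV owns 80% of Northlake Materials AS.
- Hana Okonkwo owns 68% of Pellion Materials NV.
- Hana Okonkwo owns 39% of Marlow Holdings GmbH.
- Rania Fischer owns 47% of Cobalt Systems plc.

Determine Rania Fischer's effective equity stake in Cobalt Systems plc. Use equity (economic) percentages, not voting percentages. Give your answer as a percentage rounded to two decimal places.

60.57%

Rania reaches Cobalt along 3 paths.
Via Pellion → Northlake: 32% × 80% × 12% = 3.072%.
Via Marlow: 50% × 21% = 10.5%.
Direct stake: 47% = 47%.
Total: 3.072% + 10.5% + 47% = 60.572%.
Rounded: 60.57%.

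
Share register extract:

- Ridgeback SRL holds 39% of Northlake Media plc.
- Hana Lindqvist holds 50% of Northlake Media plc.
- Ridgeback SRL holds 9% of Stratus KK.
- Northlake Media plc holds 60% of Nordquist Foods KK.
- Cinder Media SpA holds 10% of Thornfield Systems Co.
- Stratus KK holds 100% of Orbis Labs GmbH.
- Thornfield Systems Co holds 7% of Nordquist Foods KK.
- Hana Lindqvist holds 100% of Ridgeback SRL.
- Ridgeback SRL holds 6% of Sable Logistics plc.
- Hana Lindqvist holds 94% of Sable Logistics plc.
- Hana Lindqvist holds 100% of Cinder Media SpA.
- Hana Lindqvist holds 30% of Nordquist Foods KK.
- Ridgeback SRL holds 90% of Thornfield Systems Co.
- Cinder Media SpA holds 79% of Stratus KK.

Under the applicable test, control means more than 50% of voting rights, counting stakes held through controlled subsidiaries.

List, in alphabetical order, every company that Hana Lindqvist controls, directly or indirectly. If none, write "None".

Cinder Media SpA, Nordquist Foods KK, Northlake Media plc, Orbis Labs GmbH, Ridgeback SRL, Sable Logistics plc, Stratus KK, Thornfield Systems Co

Hana holds 100% of Ridgeback, so Hana controls Ridgeback.
Hana holds 100% of Cinder, so Hana controls Cinder.
Hana and Ridgeback together hold 94% + 6% = 100% of Sable, so Hana controls Sable.
Cinder and Ridgeback together hold 79% + 9% = 88% of Stratus, so Hana controls Stratus.
Ridgeback and Cinder together hold 90% + 10% = 100% of Thornfield, so Hana controls Thornfield.
Hana and Ridgeback together hold 50% + 39% = 89% of Northlake, so Hana controls Northlake.
Stratus holds 100% of Orbis, so Hana controls Orbis.
Thornfield and Hana and Northlake together hold 7% + 30% + 60% = 97% of Nordquist, so Hana controls Nordquist.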